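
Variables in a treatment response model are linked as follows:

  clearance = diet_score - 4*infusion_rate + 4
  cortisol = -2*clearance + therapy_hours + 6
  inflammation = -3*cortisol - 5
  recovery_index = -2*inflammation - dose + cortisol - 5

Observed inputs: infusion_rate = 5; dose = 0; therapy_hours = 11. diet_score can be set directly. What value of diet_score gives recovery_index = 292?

Substituting into the clearance equation gives clearance = diet_score - 16.
Substituting into the cortisol equation gives cortisol = -2*diet_score + 49.
So inflammation = 6*diet_score - 152.
Substituting into the recovery_index equation gives recovery_index = -14*diet_score + 348.
Solve -14*diet_score + 348 = 292: diet_score = (292 - 348) / -14 = 4.

diet_score = 4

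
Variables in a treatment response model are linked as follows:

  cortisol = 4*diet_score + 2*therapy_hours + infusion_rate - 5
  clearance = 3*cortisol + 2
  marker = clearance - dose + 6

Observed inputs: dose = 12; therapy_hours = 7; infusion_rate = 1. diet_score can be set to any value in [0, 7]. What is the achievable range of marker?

26 to 110

Substituting into the cortisol equation gives cortisol = 4*diet_score + 10.
This gives clearance = 12*diet_score + 32.
Substituting into the marker equation gives marker = 12*diet_score + 26.
Linear in diet_score, so extremes are at the endpoints: diet_score = 0 gives marker = 26; diet_score = 7 gives marker = 110.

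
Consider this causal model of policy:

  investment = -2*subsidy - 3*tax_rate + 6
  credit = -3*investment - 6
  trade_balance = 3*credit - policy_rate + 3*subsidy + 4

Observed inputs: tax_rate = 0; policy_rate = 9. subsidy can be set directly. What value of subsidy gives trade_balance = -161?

subsidy = -4

Substituting into the investment equation gives investment = -2*subsidy + 6.
So credit = 6*subsidy - 24.
Substituting into the trade_balance equation gives trade_balance = 21*subsidy - 77.
Solve 21*subsidy - 77 = -161: subsidy = (-161 + 77) / 21 = -4.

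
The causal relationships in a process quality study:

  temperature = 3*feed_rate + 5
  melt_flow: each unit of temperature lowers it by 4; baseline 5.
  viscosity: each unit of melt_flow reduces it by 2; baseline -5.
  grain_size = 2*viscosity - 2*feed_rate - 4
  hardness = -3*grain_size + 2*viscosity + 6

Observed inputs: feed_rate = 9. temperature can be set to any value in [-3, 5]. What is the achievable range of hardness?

-28 to 228

Intervening on temperature fixes its value directly, overriding its dependence on feed_rate.
Substituting into the viscosity equation gives viscosity = 8*temperature - 15.
Substituting into the grain_size equation gives grain_size = 16*temperature - 52.
This gives hardness = -32*temperature + 132.
Linear in temperature, so extremes are at the endpoints: temperature = -3 gives hardness = 228; temperature = 5 gives hardness = -28.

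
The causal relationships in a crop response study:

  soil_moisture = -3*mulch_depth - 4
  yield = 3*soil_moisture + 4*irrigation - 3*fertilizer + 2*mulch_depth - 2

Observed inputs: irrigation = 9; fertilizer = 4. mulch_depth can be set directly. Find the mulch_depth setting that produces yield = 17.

mulch_depth = -1

Substituting into the yield equation gives yield = -7*mulch_depth + 10.
Solve -7*mulch_depth + 10 = 17: mulch_depth = (17 - 10) / -7 = -1.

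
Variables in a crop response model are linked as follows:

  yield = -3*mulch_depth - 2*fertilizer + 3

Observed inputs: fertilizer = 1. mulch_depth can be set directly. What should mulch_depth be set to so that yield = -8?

Substituting into the yield equation gives yield = -3*mulch_depth + 1.
Solve -3*mulch_depth + 1 = -8: mulch_depth = (-8 - 1) / -3 = 3.

mulch_depth = 3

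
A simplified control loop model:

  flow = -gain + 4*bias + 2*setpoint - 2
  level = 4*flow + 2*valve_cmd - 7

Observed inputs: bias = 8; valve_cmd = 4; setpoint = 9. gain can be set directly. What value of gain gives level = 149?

Substituting into the flow equation gives flow = -gain + 48.
Substituting into the level equation gives level = -4*gain + 193.
Solve -4*gain + 193 = 149: gain = (149 - 193) / -4 = 11.

gain = 11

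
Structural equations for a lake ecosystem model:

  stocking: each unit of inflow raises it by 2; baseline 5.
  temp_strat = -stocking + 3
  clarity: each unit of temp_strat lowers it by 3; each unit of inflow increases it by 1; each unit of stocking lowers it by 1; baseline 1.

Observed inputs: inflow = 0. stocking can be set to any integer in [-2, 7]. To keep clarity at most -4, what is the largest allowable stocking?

Intervening on stocking fixes its value directly, overriding its dependence on inflow.
Substituting into the clarity equation gives clarity = 2*stocking - 8.
Require 2*stocking - 8 ≤ -4, so stocking ≤ 2.
The largest integer in [-2, 7] satisfying this is 2.

stocking = 2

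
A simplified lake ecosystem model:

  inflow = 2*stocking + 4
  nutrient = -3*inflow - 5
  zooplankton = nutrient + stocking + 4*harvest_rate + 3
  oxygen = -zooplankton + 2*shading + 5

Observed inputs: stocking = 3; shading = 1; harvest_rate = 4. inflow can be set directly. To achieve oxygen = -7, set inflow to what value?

Intervening on inflow fixes its value directly, overriding its dependence on stocking.
Substituting into the zooplankton equation gives zooplankton = -3*inflow + 17.
So oxygen = 3*inflow - 10.
Solve 3*inflow - 10 = -7: inflow = (-7 + 10) / 3 = 1.

inflow = 1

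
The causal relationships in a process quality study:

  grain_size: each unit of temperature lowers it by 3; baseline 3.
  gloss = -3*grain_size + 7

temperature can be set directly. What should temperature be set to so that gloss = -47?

temperature = -5

Substituting into the gloss equation gives gloss = 9*temperature - 2.
Solve 9*temperature - 2 = -47: temperature = (-47 + 2) / 9 = -5.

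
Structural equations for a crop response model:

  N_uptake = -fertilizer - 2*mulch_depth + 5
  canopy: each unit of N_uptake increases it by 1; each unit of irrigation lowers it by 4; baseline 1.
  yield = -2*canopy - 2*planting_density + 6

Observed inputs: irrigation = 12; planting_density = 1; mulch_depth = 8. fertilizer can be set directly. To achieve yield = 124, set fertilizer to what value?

Substituting into the N_uptake equation gives N_uptake = -fertilizer - 11.
Substituting into the canopy equation gives canopy = -fertilizer - 58.
yield becomes 2*fertilizer + 120.
Solve 2*fertilizer + 120 = 124: fertilizer = (124 - 120) / 2 = 2.

fertilizer = 2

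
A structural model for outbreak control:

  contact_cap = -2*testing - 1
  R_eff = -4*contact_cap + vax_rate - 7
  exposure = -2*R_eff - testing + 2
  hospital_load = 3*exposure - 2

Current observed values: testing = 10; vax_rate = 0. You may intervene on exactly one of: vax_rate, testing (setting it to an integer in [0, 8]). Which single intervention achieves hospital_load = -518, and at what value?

set vax_rate = 5

Intervening on vax_rate: with other inputs at their observed values, hospital_load = -6*vax_rate - 488. Solving for -518 gives vax_rate = 5, within [0, 8].
Intervening on testing: hospital_load = -51*testing + 22. Reaching -518 requires testing = 180/17, not an integer.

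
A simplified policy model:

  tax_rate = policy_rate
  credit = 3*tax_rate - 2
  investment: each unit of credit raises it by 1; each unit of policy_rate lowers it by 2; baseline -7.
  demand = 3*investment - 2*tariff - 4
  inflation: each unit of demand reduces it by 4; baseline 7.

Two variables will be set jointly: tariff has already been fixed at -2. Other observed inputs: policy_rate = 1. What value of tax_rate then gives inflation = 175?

With tariff held at -2:
Intervening on tax_rate fixes its value directly, overriding its dependence on policy_rate.
Substituting into the investment equation gives investment = 3*tax_rate - 11.
This gives demand = 9*tax_rate - 33.
Substituting into the inflation equation gives inflation = -36*tax_rate + 139.
Solve -36*tax_rate + 139 = 175: tax_rate = (175 - 139) / -36 = -1.

tax_rate = -1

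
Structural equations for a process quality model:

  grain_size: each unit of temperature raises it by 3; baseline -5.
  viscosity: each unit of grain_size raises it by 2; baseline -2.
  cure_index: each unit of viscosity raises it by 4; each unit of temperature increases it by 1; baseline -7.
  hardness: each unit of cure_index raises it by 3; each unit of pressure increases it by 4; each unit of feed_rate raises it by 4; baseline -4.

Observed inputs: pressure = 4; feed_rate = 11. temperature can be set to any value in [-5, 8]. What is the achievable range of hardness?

-484 to 491

Substituting into the viscosity equation gives viscosity = 6*temperature - 12.
Substituting into the cure_index equation gives cure_index = 25*temperature - 55.
So hardness = 75*temperature - 109.
Linear in temperature, so extremes are at the endpoints: temperature = -5 gives hardness = -484; temperature = 8 gives hardness = 491.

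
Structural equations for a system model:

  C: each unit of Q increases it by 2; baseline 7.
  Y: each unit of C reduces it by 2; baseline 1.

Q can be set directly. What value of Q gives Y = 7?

Substituting into the Y equation gives Y = -4*Q - 13.
Solve -4*Q - 13 = 7: Q = (7 + 13) / -4 = -5.

Q = -5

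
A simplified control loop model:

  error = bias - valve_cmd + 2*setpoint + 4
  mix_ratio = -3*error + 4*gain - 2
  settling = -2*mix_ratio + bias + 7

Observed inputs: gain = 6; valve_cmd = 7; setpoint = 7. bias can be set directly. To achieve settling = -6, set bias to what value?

bias = -5

Substituting into the error equation gives error = bias + 11.
So mix_ratio = -3*bias - 11.
Substituting into the settling equation gives settling = 7*bias + 29.
Solve 7*bias + 29 = -6: bias = (-6 - 29) / 7 = -5.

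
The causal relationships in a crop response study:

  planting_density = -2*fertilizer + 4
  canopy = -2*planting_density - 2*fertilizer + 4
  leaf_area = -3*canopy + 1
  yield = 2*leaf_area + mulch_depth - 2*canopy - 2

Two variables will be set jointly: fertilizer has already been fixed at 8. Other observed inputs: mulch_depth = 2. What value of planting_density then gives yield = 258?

With fertilizer held at 8:
Intervening on planting_density fixes its value directly, overriding its dependence on fertilizer.
Substituting into the canopy equation gives canopy = -2*planting_density - 12.
leaf_area becomes 6*planting_density + 37.
So yield = 16*planting_density + 98.
Solve 16*planting_density + 98 = 258: planting_density = (258 - 98) / 16 = 10.

planting_density = 10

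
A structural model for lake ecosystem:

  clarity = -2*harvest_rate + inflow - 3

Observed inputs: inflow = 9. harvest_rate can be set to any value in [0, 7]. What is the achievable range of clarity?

Substituting into the clarity equation gives clarity = -2*harvest_rate + 6.
Linear in harvest_rate, so extremes are at the endpoints: harvest_rate = 0 gives clarity = 6; harvest_rate = 7 gives clarity = -8.

-8 to 6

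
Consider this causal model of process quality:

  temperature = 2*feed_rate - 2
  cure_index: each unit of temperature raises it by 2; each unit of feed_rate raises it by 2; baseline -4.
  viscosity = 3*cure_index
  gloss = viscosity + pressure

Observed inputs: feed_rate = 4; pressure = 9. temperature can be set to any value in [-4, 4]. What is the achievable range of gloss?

Intervening on temperature fixes its value directly, overriding its dependence on feed_rate.
Substituting into the cure_index equation gives cure_index = 2*temperature + 4.
Substituting into the viscosity equation gives viscosity = 6*temperature + 12.
This gives gloss = 6*temperature + 21.
Linear in temperature, so extremes are at the endpoints: temperature = -4 gives gloss = -3; temperature = 4 gives gloss = 45.

-3 to 45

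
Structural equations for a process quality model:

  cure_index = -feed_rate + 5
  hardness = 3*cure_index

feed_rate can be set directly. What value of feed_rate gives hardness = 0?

feed_rate = 5

Substituting into the hardness equation gives hardness = -3*feed_rate + 15.
Solve -3*feed_rate + 15 = 0: feed_rate = (0 - 15) / -3 = 5.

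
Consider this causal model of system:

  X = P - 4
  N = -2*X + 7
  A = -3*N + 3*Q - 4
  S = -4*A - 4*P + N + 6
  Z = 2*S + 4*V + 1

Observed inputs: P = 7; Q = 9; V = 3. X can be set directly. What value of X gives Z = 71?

Intervening on X fixes its value directly, overriding its dependence on P.
Substituting into the A equation gives A = 6*X + 2.
Substituting into the S equation gives S = -26*X - 23.
So Z = -52*X - 33.
Solve -52*X - 33 = 71: X = (71 + 33) / -52 = -2.

X = -2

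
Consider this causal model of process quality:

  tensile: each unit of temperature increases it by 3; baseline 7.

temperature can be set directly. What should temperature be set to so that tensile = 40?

Solve 3*temperature + 7 = 40: temperature = (40 - 7) / 3 = 11.

temperature = 11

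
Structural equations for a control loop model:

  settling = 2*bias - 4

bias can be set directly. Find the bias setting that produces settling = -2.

bias = 1

Solve 2*bias - 4 = -2: bias = (-2 + 4) / 2 = 1.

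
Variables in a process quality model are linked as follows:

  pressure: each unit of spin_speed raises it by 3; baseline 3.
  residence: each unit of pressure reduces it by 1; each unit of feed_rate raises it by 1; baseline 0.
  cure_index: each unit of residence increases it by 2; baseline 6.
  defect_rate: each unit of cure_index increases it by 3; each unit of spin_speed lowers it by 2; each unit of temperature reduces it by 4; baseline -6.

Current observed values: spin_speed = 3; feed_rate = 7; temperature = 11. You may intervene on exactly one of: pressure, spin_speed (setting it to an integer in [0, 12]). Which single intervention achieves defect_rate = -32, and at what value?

Intervening on pressure: with other inputs at their observed values, defect_rate = -6*pressure + 4. Solving for -32 gives pressure = 6, within [0, 12].
Intervening on spin_speed: defect_rate = -20*spin_speed - 8. Reaching -32 requires spin_speed = 6/5, not an integer.

set pressure = 6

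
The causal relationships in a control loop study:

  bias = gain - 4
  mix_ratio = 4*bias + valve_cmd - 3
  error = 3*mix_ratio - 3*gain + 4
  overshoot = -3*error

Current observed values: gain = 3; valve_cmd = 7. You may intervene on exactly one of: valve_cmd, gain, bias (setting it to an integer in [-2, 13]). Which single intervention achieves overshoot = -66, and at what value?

Intervening on valve_cmd: overshoot = -9*valve_cmd + 78. Reaching -66 requires valve_cmd = 16, outside [-2, 13].
Intervening on gain: with other inputs at their observed values, overshoot = -27*gain + 96. Solving for -66 gives gain = 6, within [-2, 13].
Intervening on bias: overshoot = -36*bias - 21. Reaching -66 requires bias = 5/4, not an integer.

set gain = 6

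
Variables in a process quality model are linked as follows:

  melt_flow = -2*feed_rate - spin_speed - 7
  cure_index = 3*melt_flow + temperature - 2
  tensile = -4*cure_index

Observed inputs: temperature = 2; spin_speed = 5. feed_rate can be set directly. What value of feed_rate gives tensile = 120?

feed_rate = -1

Substituting into the melt_flow equation gives melt_flow = -2*feed_rate - 12.
Substituting into the cure_index equation gives cure_index = -6*feed_rate - 36.
Substituting into the tensile equation gives tensile = 24*feed_rate + 144.
Solve 24*feed_rate + 144 = 120: feed_rate = (120 - 144) / 24 = -1.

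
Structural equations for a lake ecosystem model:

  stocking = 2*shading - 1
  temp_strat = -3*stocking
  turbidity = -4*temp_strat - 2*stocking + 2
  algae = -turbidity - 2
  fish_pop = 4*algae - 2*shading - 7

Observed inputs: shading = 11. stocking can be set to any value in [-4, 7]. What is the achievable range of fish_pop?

Intervening on stocking fixes its value directly, overriding its dependence on shading.
Substituting into the turbidity equation gives turbidity = 10*stocking + 2.
Substituting into the algae equation gives algae = -10*stocking - 4.
This gives fish_pop = -40*stocking - 45.
Linear in stocking, so extremes are at the endpoints: stocking = -4 gives fish_pop = 115; stocking = 7 gives fish_pop = -325.

-325 to 115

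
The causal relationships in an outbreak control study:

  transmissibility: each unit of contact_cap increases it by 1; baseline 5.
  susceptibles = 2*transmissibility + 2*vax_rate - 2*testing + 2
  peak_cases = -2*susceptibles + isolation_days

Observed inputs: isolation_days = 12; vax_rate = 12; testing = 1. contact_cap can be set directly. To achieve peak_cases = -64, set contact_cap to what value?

contact_cap = 2

Substituting into the susceptibles equation gives susceptibles = 2*contact_cap + 34.
This gives peak_cases = -4*contact_cap - 56.
Solve -4*contact_cap - 56 = -64: contact_cap = (-64 + 56) / -4 = 2.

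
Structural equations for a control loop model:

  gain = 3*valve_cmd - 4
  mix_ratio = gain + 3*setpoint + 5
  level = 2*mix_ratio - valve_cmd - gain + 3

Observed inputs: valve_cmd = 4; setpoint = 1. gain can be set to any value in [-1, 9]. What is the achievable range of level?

Intervening on gain fixes its value directly, overriding its dependence on valve_cmd.
Substituting into the mix_ratio equation gives mix_ratio = gain + 8.
Substituting into the level equation gives level = gain + 15.
Linear in gain, so extremes are at the endpoints: gain = -1 gives level = 14; gain = 9 gives level = 24.

14 to 24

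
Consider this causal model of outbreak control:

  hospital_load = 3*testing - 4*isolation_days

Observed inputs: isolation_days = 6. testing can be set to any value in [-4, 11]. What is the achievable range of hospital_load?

Substituting into the hospital_load equation gives hospital_load = 3*testing - 24.
Linear in testing, so extremes are at the endpoints: testing = -4 gives hospital_load = -36; testing = 11 gives hospital_load = 9.

-36 to 9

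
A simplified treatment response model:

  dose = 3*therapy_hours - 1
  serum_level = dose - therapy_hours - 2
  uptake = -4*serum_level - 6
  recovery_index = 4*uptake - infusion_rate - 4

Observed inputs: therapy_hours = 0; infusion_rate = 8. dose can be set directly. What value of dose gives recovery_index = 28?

dose = -2

Intervening on dose fixes its value directly, overriding its dependence on therapy_hours.
Substituting into the serum_level equation gives serum_level = dose - 2.
Substituting into the uptake equation gives uptake = -4*dose + 2.
recovery_index becomes -16*dose - 4.
Solve -16*dose - 4 = 28: dose = (28 + 4) / -16 = -2.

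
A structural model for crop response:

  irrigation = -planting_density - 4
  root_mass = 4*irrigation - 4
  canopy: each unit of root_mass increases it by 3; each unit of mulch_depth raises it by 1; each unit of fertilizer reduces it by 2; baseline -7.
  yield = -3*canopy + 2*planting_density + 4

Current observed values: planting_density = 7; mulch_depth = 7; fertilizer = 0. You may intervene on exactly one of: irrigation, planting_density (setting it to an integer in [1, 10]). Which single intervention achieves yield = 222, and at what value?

set planting_density = 1

Intervening on irrigation: yield = -36*irrigation + 54. Reaching 222 requires irrigation = -14/3, not an integer.
Intervening on planting_density: with other inputs at their observed values, yield = 38*planting_density + 184. Solving for 222 gives planting_density = 1, within [1, 10].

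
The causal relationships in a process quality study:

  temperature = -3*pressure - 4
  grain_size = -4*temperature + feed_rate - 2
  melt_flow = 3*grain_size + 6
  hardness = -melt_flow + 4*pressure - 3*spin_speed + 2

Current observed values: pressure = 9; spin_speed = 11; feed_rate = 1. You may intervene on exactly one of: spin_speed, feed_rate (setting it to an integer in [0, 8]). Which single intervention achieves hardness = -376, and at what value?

Intervening on spin_speed: hardness = -3*spin_speed - 337. Reaching -376 requires spin_speed = 13, outside [0, 8].
Intervening on feed_rate: with other inputs at their observed values, hardness = -3*feed_rate - 367. Solving for -376 gives feed_rate = 3, within [0, 8].

set feed_rate = 3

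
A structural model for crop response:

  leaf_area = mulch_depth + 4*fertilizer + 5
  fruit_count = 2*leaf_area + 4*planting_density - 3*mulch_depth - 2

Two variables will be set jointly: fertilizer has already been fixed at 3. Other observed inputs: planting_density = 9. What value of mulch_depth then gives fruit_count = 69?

With fertilizer held at 3:
Substituting into the leaf_area equation gives leaf_area = mulch_depth + 17.
fruit_count becomes -mulch_depth + 68.
Solve -mulch_depth + 68 = 69: mulch_depth = (69 - 68) / -1 = -1.

mulch_depth = -1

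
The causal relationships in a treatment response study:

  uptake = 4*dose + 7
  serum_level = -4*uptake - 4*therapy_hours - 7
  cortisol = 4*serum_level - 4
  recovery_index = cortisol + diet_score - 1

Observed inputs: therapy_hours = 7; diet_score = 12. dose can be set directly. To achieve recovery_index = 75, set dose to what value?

dose = -5

Substituting into the serum_level equation gives serum_level = -16*dose - 63.
This gives cortisol = -64*dose - 256.
Substituting into the recovery_index equation gives recovery_index = -64*dose - 245.
Solve -64*dose - 245 = 75: dose = (75 + 245) / -64 = -5.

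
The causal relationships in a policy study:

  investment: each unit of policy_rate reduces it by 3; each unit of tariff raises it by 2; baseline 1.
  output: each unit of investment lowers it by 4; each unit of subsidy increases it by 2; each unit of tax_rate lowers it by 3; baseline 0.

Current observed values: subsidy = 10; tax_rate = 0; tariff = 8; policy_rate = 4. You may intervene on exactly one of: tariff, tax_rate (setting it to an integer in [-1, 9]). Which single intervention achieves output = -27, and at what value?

set tax_rate = 9

Intervening on tariff: output = -8*tariff + 64. Reaching -27 requires tariff = 91/8, not an integer.
Intervening on tax_rate: with other inputs at their observed values, output = -3*tax_rate. Solving for -27 gives tax_rate = 9, within [-1, 9].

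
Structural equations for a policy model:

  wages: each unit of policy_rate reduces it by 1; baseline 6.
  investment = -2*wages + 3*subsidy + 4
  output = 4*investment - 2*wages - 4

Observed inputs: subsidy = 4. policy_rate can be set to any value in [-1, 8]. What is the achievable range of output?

-10 to 80

Substituting into the investment equation gives investment = 2*policy_rate + 4.
This gives output = 10*policy_rate.
Linear in policy_rate, so extremes are at the endpoints: policy_rate = -1 gives output = -10; policy_rate = 8 gives output = 80.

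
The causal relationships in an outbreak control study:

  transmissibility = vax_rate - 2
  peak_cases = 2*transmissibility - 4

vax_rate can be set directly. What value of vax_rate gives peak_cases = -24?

vax_rate = -8

Substituting into the peak_cases equation gives peak_cases = 2*vax_rate - 8.
Solve 2*vax_rate - 8 = -24: vax_rate = (-24 + 8) / 2 = -8.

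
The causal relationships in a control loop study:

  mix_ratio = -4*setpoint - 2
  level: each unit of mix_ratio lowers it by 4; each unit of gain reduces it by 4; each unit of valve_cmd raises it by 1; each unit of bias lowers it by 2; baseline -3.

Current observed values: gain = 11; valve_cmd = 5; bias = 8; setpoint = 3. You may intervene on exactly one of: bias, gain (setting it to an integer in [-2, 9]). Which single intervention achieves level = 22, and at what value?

set gain = 5

Intervening on bias: level = -2*bias + 14. Reaching 22 requires bias = -4, outside [-2, 9].
Intervening on gain: with other inputs at their observed values, level = -4*gain + 42. Solving for 22 gives gain = 5, within [-2, 9].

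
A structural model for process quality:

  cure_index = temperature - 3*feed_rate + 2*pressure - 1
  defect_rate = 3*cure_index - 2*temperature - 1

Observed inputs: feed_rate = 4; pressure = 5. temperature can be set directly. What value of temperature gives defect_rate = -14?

Substituting into the cure_index equation gives cure_index = temperature - 3.
Substituting into the defect_rate equation gives defect_rate = temperature - 10.
Solve temperature - 10 = -14: temperature = (-14 + 10) / 1 = -4.

temperature = -4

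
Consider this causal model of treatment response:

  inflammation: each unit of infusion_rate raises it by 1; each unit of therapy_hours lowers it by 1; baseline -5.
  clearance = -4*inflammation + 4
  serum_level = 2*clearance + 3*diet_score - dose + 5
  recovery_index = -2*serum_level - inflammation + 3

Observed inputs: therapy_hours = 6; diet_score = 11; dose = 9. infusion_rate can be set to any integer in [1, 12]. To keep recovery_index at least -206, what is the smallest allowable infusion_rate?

Substituting into the inflammation equation gives inflammation = infusion_rate - 11.
This gives clearance = -4*infusion_rate + 48.
This gives serum_level = -8*infusion_rate + 125.
Substituting into the recovery_index equation gives recovery_index = 15*infusion_rate - 236.
Require 15*infusion_rate - 236 ≥ -206, so infusion_rate ≥ 2.
The smallest integer in [1, 12] satisfying this is 2.

infusion_rate = 2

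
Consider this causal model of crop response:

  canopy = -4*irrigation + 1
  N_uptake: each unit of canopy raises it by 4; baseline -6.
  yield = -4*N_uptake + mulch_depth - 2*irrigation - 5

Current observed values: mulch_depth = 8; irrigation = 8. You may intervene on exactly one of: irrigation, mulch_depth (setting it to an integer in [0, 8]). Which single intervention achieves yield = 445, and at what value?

Intervening on irrigation: with other inputs at their observed values, yield = 62*irrigation + 11. Solving for 445 gives irrigation = 7, within [0, 8].
Intervening on mulch_depth: yield = mulch_depth + 499. Reaching 445 requires mulch_depth = -54, outside [0, 8].

set irrigation = 7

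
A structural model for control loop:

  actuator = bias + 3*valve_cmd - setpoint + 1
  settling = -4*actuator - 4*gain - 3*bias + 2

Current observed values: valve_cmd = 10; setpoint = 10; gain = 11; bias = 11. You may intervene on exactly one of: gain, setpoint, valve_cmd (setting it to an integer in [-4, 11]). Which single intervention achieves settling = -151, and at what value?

set gain = -2

Intervening on gain: with other inputs at their observed values, settling = -4*gain - 159. Solving for -151 gives gain = -2, within [-4, 11].
Intervening on setpoint: settling = 4*setpoint - 243. Reaching -151 requires setpoint = 23, outside [-4, 11].
Intervening on valve_cmd: settling = -12*valve_cmd - 83. Reaching -151 requires valve_cmd = 17/3, not an integer.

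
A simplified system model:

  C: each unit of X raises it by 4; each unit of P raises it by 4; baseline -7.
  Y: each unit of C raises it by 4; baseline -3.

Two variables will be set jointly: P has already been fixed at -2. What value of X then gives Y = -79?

X = -1

With P held at -2:
Substituting into the C equation gives C = 4*X - 15.
Y becomes 16*X - 63.
Solve 16*X - 63 = -79: X = (-79 + 63) / 16 = -1.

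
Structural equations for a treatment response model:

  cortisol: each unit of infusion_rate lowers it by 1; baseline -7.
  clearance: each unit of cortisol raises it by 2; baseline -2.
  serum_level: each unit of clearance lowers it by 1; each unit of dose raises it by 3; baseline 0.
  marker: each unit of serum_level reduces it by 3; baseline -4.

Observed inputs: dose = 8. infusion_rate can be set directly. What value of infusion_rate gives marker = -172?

infusion_rate = 8

Substituting into the clearance equation gives clearance = -2*infusion_rate - 16.
serum_level becomes 2*infusion_rate + 40.
So marker = -6*infusion_rate - 124.
Solve -6*infusion_rate - 124 = -172: infusion_rate = (-172 + 124) / -6 = 8.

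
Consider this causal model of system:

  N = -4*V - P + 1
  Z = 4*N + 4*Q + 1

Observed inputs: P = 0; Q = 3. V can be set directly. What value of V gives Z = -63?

Substituting into the N equation gives N = -4*V + 1.
Substituting into the Z equation gives Z = -16*V + 17.
Solve -16*V + 17 = -63: V = (-63 - 17) / -16 = 5.

V = 5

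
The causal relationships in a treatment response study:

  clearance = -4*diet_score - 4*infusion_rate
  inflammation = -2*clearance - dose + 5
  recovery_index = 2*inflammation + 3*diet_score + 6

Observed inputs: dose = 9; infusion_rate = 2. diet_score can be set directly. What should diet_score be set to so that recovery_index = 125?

Substituting into the clearance equation gives clearance = -4*diet_score - 8.
So inflammation = 8*diet_score + 12.
Substituting into the recovery_index equation gives recovery_index = 19*diet_score + 30.
Solve 19*diet_score + 30 = 125: diet_score = (125 - 30) / 19 = 5.

diet_score = 5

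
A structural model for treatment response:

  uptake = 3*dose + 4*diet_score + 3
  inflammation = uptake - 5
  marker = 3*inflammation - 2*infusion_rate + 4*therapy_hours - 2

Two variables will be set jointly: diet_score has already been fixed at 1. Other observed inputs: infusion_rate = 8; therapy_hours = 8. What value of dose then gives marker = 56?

dose = 4

With diet_score held at 1:
Substituting into the uptake equation gives uptake = 3*dose + 7.
Substituting into the inflammation equation gives inflammation = 3*dose + 2.
marker becomes 9*dose + 20.
Solve 9*dose + 20 = 56: dose = (56 - 20) / 9 = 4.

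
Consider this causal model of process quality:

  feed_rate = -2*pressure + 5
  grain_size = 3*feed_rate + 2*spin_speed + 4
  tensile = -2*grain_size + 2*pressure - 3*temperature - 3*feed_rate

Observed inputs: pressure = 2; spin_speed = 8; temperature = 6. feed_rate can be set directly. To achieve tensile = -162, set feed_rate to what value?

Intervening on feed_rate fixes its value directly, overriding its dependence on pressure.
Substituting into the grain_size equation gives grain_size = 3*feed_rate + 20.
So tensile = -9*feed_rate - 54.
Solve -9*feed_rate - 54 = -162: feed_rate = (-162 + 54) / -9 = 12.

feed_rate = 12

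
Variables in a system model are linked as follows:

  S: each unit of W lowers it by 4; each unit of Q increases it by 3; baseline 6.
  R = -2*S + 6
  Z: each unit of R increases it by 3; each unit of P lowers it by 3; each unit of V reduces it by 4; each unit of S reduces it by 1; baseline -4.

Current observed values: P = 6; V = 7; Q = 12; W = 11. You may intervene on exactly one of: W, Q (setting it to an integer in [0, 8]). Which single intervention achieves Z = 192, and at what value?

Intervening on W: Z = 28*W - 326. Reaching 192 requires W = 37/2, not an integer.
Intervening on Q: with other inputs at their observed values, Z = -21*Q + 234. Solving for 192 gives Q = 2, within [0, 8].

set Q = 2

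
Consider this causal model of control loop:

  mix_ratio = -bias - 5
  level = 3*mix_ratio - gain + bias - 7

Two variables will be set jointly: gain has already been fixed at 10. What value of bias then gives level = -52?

With gain held at 10:
Substituting into the level equation gives level = -2*bias - 32.
Solve -2*bias - 32 = -52: bias = (-52 + 32) / -2 = 10.

bias = 10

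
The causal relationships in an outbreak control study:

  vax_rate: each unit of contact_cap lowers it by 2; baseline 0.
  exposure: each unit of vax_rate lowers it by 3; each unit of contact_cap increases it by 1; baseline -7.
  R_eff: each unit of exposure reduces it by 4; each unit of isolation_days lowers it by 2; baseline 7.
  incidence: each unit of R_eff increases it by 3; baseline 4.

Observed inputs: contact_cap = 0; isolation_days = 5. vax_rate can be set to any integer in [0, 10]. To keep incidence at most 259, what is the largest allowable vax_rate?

Intervening on vax_rate fixes its value directly, overriding its dependence on contact_cap.
Substituting into the exposure equation gives exposure = -3*vax_rate - 7.
This gives R_eff = 12*vax_rate + 25.
So incidence = 36*vax_rate + 79.
Require 36*vax_rate + 79 ≤ 259, so vax_rate ≤ 5.
The largest integer in [0, 10] satisfying this is 5.

vax_rate = 5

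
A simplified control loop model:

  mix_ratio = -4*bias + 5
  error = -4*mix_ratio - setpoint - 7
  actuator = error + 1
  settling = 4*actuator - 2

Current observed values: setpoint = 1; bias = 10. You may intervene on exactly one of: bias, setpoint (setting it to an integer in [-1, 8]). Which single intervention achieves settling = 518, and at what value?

Intervening on bias: settling = 64*bias - 110. Reaching 518 requires bias = 157/16, not an integer.
Intervening on setpoint: with other inputs at their observed values, settling = -4*setpoint + 534. Solving for 518 gives setpoint = 4, within [-1, 8].

set setpoint = 4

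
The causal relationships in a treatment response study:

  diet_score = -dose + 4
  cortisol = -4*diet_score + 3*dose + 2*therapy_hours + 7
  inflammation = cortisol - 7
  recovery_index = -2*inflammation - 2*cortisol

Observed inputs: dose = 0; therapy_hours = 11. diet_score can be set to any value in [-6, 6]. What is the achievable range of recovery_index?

Intervening on diet_score fixes its value directly, overriding its dependence on dose.
Substituting into the cortisol equation gives cortisol = -4*diet_score + 29.
Substituting into the inflammation equation gives inflammation = -4*diet_score + 22.
So recovery_index = 16*diet_score - 102.
Linear in diet_score, so extremes are at the endpoints: diet_score = -6 gives recovery_index = -198; diet_score = 6 gives recovery_index = -6.

-198 to -6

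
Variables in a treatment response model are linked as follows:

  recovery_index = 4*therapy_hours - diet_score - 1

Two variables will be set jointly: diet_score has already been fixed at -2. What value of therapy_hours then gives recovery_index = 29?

therapy_hours = 7

With diet_score held at -2:
Substituting into the recovery_index equation gives recovery_index = 4*therapy_hours + 1.
Solve 4*therapy_hours + 1 = 29: therapy_hours = (29 - 1) / 4 = 7.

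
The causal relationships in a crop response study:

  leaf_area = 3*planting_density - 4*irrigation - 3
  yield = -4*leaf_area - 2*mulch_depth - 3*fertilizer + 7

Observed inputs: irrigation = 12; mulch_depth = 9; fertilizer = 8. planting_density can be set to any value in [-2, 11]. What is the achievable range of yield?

Substituting into the leaf_area equation gives leaf_area = 3*planting_density - 51.
Substituting into the yield equation gives yield = -12*planting_density + 169.
Linear in planting_density, so extremes are at the endpoints: planting_density = -2 gives yield = 193; planting_density = 11 gives yield = 37.

37 to 193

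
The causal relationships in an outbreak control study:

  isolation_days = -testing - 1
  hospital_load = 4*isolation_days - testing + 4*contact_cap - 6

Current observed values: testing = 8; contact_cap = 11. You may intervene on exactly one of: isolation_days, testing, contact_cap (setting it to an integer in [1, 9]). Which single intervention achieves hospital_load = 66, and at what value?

set isolation_days = 9

Intervening on isolation_days: with other inputs at their observed values, hospital_load = 4*isolation_days + 30. Solving for 66 gives isolation_days = 9, within [1, 9].
Intervening on testing: hospital_load = -5*testing + 34. Reaching 66 requires testing = -32/5, not an integer.
Intervening on contact_cap: hospital_load = 4*contact_cap - 50. Reaching 66 requires contact_cap = 29, outside [1, 9].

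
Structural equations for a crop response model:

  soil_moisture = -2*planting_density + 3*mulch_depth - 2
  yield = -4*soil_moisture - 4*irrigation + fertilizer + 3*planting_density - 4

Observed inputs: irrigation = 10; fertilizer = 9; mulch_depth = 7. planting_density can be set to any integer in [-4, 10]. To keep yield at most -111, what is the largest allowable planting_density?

Substituting into the soil_moisture equation gives soil_moisture = -2*planting_density + 19.
This gives yield = 11*planting_density - 111.
Require 11*planting_density - 111 ≤ -111, so planting_density ≤ 0.
The largest integer in [-4, 10] satisfying this is 0.

planting_density = 0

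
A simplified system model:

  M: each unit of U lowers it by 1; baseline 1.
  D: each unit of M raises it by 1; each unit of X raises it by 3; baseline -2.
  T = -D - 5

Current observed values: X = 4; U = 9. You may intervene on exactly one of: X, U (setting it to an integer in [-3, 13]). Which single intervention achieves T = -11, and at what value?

Intervening on X: T = -3*X + 5. Reaching -11 requires X = 16/3, not an integer.
Intervening on U: with other inputs at their observed values, T = U - 16. Solving for -11 gives U = 5, within [-3, 13].

set U = 5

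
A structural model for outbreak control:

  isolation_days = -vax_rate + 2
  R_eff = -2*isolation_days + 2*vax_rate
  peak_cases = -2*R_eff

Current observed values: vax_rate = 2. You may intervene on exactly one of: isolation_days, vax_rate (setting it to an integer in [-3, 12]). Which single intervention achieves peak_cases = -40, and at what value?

set vax_rate = 6

Intervening on isolation_days: peak_cases = 4*isolation_days - 8. Reaching -40 requires isolation_days = -8, outside [-3, 12].
Intervening on vax_rate: with other inputs at their observed values, peak_cases = -8*vax_rate + 8. Solving for -40 gives vax_rate = 6, within [-3, 12].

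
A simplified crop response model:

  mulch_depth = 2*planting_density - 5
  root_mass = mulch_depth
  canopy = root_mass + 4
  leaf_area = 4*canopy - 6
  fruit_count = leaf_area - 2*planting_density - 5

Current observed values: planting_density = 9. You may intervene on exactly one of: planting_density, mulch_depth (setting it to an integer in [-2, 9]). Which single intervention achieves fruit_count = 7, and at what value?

set mulch_depth = 5

Intervening on planting_density: fruit_count = 6*planting_density - 15. Reaching 7 requires planting_density = 11/3, not an integer.
Intervening on mulch_depth: with other inputs at their observed values, fruit_count = 4*mulch_depth - 13. Solving for 7 gives mulch_depth = 5, within [-2, 9].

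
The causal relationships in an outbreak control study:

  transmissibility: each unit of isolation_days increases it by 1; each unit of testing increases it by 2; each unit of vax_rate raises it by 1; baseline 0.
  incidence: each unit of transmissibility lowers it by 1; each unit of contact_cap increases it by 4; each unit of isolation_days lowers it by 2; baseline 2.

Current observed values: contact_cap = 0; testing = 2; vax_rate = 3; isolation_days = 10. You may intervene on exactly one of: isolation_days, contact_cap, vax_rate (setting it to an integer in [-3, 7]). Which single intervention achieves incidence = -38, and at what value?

set vax_rate = 6

Intervening on isolation_days: incidence = -3*isolation_days - 5. Reaching -38 requires isolation_days = 11, outside [-3, 7].
Intervening on contact_cap: incidence = 4*contact_cap - 35. Reaching -38 requires contact_cap = -3/4, not an integer.
Intervening on vax_rate: with other inputs at their observed values, incidence = -vax_rate - 32. Solving for -38 gives vax_rate = 6, within [-3, 7].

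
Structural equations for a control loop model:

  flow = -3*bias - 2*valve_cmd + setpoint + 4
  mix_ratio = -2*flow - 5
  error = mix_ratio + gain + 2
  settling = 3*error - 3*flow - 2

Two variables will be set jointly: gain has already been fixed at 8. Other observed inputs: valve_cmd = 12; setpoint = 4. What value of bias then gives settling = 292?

bias = 5

With gain held at 8:
Substituting into the flow equation gives flow = -3*bias - 16.
This gives mix_ratio = 6*bias + 27.
Substituting into the error equation gives error = 6*bias + 37.
settling becomes 27*bias + 157.
Solve 27*bias + 157 = 292: bias = (292 - 157) / 27 = 5.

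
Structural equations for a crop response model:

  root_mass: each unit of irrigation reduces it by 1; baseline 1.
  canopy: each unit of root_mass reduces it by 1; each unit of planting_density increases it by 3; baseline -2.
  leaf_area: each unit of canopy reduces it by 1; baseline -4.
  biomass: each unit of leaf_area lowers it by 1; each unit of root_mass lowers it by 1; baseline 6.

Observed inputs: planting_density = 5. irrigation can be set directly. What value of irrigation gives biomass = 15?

irrigation = -3

Substituting into the canopy equation gives canopy = irrigation + 12.
Substituting into the leaf_area equation gives leaf_area = -irrigation - 16.
Substituting into the biomass equation gives biomass = 2*irrigation + 21.
Solve 2*irrigation + 21 = 15: irrigation = (15 - 21) / 2 = -3.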